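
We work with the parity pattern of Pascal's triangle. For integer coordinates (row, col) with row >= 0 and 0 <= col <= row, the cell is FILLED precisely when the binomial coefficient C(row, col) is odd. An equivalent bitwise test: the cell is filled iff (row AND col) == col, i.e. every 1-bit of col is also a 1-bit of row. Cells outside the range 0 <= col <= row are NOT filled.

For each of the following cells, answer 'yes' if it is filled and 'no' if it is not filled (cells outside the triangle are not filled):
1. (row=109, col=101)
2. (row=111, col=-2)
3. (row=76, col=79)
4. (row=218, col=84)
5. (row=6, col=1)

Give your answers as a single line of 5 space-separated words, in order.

(109,101): row=0b1101101, col=0b1100101, row AND col = 0b1100101 = 101; 101 == 101 -> filled
(111,-2): col outside [0, 111] -> not filled
(76,79): col outside [0, 76] -> not filled
(218,84): row=0b11011010, col=0b1010100, row AND col = 0b1010000 = 80; 80 != 84 -> empty
(6,1): row=0b110, col=0b1, row AND col = 0b0 = 0; 0 != 1 -> empty

Answer: yes no no no no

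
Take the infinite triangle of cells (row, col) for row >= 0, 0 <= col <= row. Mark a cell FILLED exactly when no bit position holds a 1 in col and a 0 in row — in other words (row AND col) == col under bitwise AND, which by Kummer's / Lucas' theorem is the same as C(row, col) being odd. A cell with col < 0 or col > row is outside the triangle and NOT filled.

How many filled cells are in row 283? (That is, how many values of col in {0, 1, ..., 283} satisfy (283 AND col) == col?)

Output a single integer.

283 in binary = 100011011
popcount(283) = number of 1-bits in 100011011 = 5
A col c satisfies (283 AND c) == c iff every set bit of c is also set in 283; each of the 5 set bits of 283 can independently be on or off in c.
count = 2^5 = 32

Answer: 32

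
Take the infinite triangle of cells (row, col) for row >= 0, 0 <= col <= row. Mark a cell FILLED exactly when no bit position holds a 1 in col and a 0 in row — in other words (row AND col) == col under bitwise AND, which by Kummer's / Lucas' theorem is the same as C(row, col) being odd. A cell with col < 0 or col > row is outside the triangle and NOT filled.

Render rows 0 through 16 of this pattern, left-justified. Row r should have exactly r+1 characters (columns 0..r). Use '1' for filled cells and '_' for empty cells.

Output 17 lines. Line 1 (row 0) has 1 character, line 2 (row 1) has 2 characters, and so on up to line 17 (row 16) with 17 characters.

r0=0: 1
r1=1: 11
r2=10: 1_1
r3=11: 1111
r4=100: 1___1
r5=101: 11__11
r6=110: 1_1_1_1
r7=111: 11111111
r8=1000: 1_______1
r9=1001: 11______11
r10=1010: 1_1_____1_1
r11=1011: 1111____1111
r12=1100: 1___1___1___1
r13=1101: 11__11__11__11
r14=1110: 1_1_1_1_1_1_1_1
r15=1111: 1111111111111111
r16=10000: 1_______________1

Answer: 1
11
1_1
1111
1___1
11__11
1_1_1_1
11111111
1_______1
11______11
1_1_____1_1
1111____1111
1___1___1___1
11__11__11__11
1_1_1_1_1_1_1_1
1111111111111111
1_______________1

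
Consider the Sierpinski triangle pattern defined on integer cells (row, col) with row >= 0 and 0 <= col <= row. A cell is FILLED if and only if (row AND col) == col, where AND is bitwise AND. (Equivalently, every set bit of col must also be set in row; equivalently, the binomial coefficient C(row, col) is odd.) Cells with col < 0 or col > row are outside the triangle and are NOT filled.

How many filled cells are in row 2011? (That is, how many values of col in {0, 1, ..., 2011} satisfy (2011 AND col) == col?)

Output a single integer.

Answer: 512

Derivation:
2011 in binary = 11111011011
popcount(2011) = number of 1-bits in 11111011011 = 9
A col c satisfies (2011 AND c) == c iff every set bit of c is also set in 2011; each of the 9 set bits of 2011 can independently be on or off in c.
count = 2^9 = 512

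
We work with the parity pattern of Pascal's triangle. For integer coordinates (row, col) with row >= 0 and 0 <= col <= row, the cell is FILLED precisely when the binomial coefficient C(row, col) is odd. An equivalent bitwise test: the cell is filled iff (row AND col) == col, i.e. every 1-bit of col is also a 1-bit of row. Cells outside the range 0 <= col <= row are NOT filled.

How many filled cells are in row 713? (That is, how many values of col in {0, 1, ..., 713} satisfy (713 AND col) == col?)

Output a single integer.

713 in binary = 1011001001
popcount(713) = number of 1-bits in 1011001001 = 5
A col c satisfies (713 AND c) == c iff every set bit of c is also set in 713; each of the 5 set bits of 713 can independently be on or off in c.
count = 2^5 = 32

Answer: 32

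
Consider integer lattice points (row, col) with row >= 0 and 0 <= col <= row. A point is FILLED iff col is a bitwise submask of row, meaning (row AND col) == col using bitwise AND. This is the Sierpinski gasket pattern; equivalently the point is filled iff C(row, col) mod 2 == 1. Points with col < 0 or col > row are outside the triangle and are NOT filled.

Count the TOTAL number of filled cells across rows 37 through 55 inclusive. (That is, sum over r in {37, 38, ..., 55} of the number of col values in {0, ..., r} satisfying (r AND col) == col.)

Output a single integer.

r37=100101 pc3: +8 =8
r38=100110 pc3: +8 =16
r39=100111 pc4: +16 =32
r40=101000 pc2: +4 =36
r41=101001 pc3: +8 =44
r42=101010 pc3: +8 =52
r43=101011 pc4: +16 =68
r44=101100 pc3: +8 =76
r45=101101 pc4: +16 =92
r46=101110 pc4: +16 =108
r47=101111 pc5: +32 =140
r48=110000 pc2: +4 =144
r49=110001 pc3: +8 =152
r50=110010 pc3: +8 =160
r51=110011 pc4: +16 =176
r52=110100 pc3: +8 =184
r53=110101 pc4: +16 =200
r54=110110 pc4: +16 =216
r55=110111 pc5: +32 =248

Answer: 248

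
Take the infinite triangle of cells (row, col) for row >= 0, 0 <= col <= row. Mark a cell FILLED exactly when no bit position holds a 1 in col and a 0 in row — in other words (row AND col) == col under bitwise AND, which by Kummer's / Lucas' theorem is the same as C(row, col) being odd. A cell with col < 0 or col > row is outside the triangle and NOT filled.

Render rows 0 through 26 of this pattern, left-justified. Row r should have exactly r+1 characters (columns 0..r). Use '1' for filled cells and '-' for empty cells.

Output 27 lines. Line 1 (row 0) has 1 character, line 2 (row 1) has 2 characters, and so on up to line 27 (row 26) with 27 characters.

Answer: 1
11
1-1
1111
1---1
11--11
1-1-1-1
11111111
1-------1
11------11
1-1-----1-1
1111----1111
1---1---1---1
11--11--11--11
1-1-1-1-1-1-1-1
1111111111111111
1---------------1
11--------------11
1-1-------------1-1
1111------------1111
1---1-----------1---1
11--11----------11--11
1-1-1-1---------1-1-1-1
11111111--------11111111
1-------1-------1-------1
11------11------11------11
1-1-----1-1-----1-1-----1-1

Derivation:
r0=0: 1
r1=1: 11
r2=10: 1-1
r3=11: 1111
r4=100: 1---1
r5=101: 11--11
r6=110: 1-1-1-1
r7=111: 11111111
r8=1000: 1-------1
r9=1001: 11------11
r10=1010: 1-1-----1-1
r11=1011: 1111----1111
r12=1100: 1---1---1---1
r13=1101: 11--11--11--11
r14=1110: 1-1-1-1-1-1-1-1
r15=1111: 1111111111111111
r16=10000: 1---------------1
r17=10001: 11--------------11
r18=10010: 1-1-------------1-1
r19=10011: 1111------------1111
r20=10100: 1---1-----------1---1
r21=10101: 11--11----------11--11
r22=10110: 1-1-1-1---------1-1-1-1
r23=10111: 11111111--------11111111
r24=11000: 1-------1-------1-------1
r25=11001: 11------11------11------11
r26=11010: 1-1-----1-1-----1-1-----1-1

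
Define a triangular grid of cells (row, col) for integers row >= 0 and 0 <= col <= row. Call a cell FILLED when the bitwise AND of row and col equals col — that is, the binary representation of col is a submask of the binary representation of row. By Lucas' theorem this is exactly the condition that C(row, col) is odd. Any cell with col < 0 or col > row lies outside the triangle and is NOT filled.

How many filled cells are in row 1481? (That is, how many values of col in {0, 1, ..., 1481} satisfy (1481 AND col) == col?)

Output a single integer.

Answer: 64

Derivation:
1481 in binary = 10111001001
popcount(1481) = number of 1-bits in 10111001001 = 6
A col c satisfies (1481 AND c) == c iff every set bit of c is also set in 1481; each of the 6 set bits of 1481 can independently be on or off in c.
count = 2^6 = 64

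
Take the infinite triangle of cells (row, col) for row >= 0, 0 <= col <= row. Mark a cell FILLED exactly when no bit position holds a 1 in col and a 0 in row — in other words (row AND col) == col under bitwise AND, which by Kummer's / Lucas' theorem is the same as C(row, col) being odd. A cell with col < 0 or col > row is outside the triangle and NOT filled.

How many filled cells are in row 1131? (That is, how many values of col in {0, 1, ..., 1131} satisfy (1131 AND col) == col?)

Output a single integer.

1131 in binary = 10001101011
popcount(1131) = number of 1-bits in 10001101011 = 6
A col c satisfies (1131 AND c) == c iff every set bit of c is also set in 1131; each of the 6 set bits of 1131 can independently be on or off in c.
count = 2^6 = 64

Answer: 64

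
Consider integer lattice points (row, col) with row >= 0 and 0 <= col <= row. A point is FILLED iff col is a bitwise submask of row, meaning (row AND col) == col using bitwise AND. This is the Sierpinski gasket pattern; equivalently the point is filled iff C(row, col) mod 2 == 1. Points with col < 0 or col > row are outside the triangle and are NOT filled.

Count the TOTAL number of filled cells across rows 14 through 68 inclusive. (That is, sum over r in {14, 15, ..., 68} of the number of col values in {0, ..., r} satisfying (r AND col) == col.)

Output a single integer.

Answer: 694

Derivation:
r14=1110 pc3: +8 =8
r15=1111 pc4: +16 =24
r16=10000 pc1: +2 =26
r17=10001 pc2: +4 =30
r18=10010 pc2: +4 =34
r19=10011 pc3: +8 =42
r20=10100 pc2: +4 =46
r21=10101 pc3: +8 =54
r22=10110 pc3: +8 =62
r23=10111 pc4: +16 =78
r24=11000 pc2: +4 =82
r25=11001 pc3: +8 =90
r26=11010 pc3: +8 =98
r27=11011 pc4: +16 =114
r28=11100 pc3: +8 =122
r29=11101 pc4: +16 =138
r30=11110 pc4: +16 =154
r31=11111 pc5: +32 =186
r32=100000 pc1: +2 =188
r33=100001 pc2: +4 =192
r34=100010 pc2: +4 =196
r35=100011 pc3: +8 =204
r36=100100 pc2: +4 =208
r37=100101 pc3: +8 =216
r38=100110 pc3: +8 =224
r39=100111 pc4: +16 =240
r40=101000 pc2: +4 =244
r41=101001 pc3: +8 =252
r42=101010 pc3: +8 =260
r43=101011 pc4: +16 =276
r44=101100 pc3: +8 =284
r45=101101 pc4: +16 =300
r46=101110 pc4: +16 =316
r47=101111 pc5: +32 =348
r48=110000 pc2: +4 =352
r49=110001 pc3: +8 =360
r50=110010 pc3: +8 =368
r51=110011 pc4: +16 =384
r52=110100 pc3: +8 =392
r53=110101 pc4: +16 =408
r54=110110 pc4: +16 =424
r55=110111 pc5: +32 =456
r56=111000 pc3: +8 =464
r57=111001 pc4: +16 =480
r58=111010 pc4: +16 =496
r59=111011 pc5: +32 =528
r60=111100 pc4: +16 =544
r61=111101 pc5: +32 =576
r62=111110 pc5: +32 =608
r63=111111 pc6: +64 =672
r64=1000000 pc1: +2 =674
r65=1000001 pc2: +4 =678
r66=1000010 pc2: +4 =682
r67=1000011 pc3: +8 =690
r68=1000100 pc2: +4 =694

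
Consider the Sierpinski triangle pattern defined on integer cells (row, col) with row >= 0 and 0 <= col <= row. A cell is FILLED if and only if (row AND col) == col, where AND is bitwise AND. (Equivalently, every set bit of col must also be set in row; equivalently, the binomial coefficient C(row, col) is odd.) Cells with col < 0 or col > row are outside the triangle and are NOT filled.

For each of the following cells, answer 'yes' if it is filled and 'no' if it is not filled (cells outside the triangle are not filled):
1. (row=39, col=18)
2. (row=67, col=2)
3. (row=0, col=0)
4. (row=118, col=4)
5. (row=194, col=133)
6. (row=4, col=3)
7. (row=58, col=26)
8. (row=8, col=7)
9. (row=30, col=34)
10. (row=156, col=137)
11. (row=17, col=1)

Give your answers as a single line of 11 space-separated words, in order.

(39,18): row=0b100111, col=0b10010, row AND col = 0b10 = 2; 2 != 18 -> empty
(67,2): row=0b1000011, col=0b10, row AND col = 0b10 = 2; 2 == 2 -> filled
(0,0): row=0b0, col=0b0, row AND col = 0b0 = 0; 0 == 0 -> filled
(118,4): row=0b1110110, col=0b100, row AND col = 0b100 = 4; 4 == 4 -> filled
(194,133): row=0b11000010, col=0b10000101, row AND col = 0b10000000 = 128; 128 != 133 -> empty
(4,3): row=0b100, col=0b11, row AND col = 0b0 = 0; 0 != 3 -> empty
(58,26): row=0b111010, col=0b11010, row AND col = 0b11010 = 26; 26 == 26 -> filled
(8,7): row=0b1000, col=0b111, row AND col = 0b0 = 0; 0 != 7 -> empty
(30,34): col outside [0, 30] -> not filled
(156,137): row=0b10011100, col=0b10001001, row AND col = 0b10001000 = 136; 136 != 137 -> empty
(17,1): row=0b10001, col=0b1, row AND col = 0b1 = 1; 1 == 1 -> filled

Answer: no yes yes yes no no yes no no no yes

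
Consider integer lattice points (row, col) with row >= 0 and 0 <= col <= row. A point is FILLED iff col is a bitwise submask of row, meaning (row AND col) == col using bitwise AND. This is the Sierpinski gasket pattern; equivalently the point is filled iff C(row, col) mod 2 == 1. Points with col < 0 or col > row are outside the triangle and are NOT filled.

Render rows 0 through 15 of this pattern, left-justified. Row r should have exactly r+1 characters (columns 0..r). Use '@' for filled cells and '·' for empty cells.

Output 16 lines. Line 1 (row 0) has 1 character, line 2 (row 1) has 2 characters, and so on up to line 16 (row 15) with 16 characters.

Answer: @
@@
@·@
@@@@
@···@
@@··@@
@·@·@·@
@@@@@@@@
@·······@
@@······@@
@·@·····@·@
@@@@····@@@@
@···@···@···@
@@··@@··@@··@@
@·@·@·@·@·@·@·@
@@@@@@@@@@@@@@@@

Derivation:
r0=0: @
r1=1: @@
r2=10: @·@
r3=11: @@@@
r4=100: @···@
r5=101: @@··@@
r6=110: @·@·@·@
r7=111: @@@@@@@@
r8=1000: @·······@
r9=1001: @@······@@
r10=1010: @·@·····@·@
r11=1011: @@@@····@@@@
r12=1100: @···@···@···@
r13=1101: @@··@@··@@··@@
r14=1110: @·@·@·@·@·@·@·@
r15=1111: @@@@@@@@@@@@@@@@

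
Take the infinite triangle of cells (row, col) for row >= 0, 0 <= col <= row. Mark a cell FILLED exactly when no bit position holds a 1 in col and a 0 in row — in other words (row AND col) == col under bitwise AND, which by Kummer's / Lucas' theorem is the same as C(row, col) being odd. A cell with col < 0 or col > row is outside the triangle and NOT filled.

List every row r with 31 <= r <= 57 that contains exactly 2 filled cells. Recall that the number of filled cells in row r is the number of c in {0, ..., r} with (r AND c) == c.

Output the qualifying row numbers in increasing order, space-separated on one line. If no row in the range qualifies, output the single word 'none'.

Row r has 2^popcount(r) filled cells, so we need popcount(r) = log2(2) = 1.
Scan r = 31..57 and keep those with exactly 1 one-bits:
r=31=11111 popcount=5 -> skip
r=32=100000 popcount=1 -> KEEP
r=33=100001 popcount=2 -> skip
r=34=100010 popcount=2 -> skip
r=35=100011 popcount=3 -> skip
r=36=100100 popcount=2 -> skip
r=37=100101 popcount=3 -> skip
r=38=100110 popcount=3 -> skip
r=39=100111 popcount=4 -> skip
r=40=101000 popcount=2 -> skip
r=41=101001 popcount=3 -> skip
r=42=101010 popcount=3 -> skip
r=43=101011 popcount=4 -> skip
r=44=101100 popcount=3 -> skip
r=45=101101 popcount=4 -> skip
r=46=101110 popcount=4 -> skip
r=47=101111 popcount=5 -> skip
r=48=110000 popcount=2 -> skip
r=49=110001 popcount=3 -> skip
r=50=110010 popcount=3 -> skip
r=51=110011 popcount=4 -> skip
r=52=110100 popcount=3 -> skip
r=53=110101 popcount=4 -> skip
r=54=110110 popcount=4 -> skip
r=55=110111 popcount=5 -> skip
r=56=111000 popcount=3 -> skip
r=57=111001 popcount=4 -> skip
Kept rows: 32

Answer: 32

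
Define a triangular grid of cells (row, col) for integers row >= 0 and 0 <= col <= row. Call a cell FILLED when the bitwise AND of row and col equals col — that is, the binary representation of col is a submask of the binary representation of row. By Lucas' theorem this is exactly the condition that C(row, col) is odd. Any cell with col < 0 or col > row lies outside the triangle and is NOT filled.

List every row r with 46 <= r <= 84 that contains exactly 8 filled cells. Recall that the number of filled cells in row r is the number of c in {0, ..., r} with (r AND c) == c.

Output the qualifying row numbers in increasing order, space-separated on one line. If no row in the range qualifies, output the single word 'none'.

Row r has 2^popcount(r) filled cells, so we need popcount(r) = log2(8) = 3.
Scan r = 46..84 and keep those with exactly 3 one-bits:
r=46=101110 popcount=4 -> skip
r=47=101111 popcount=5 -> skip
r=48=110000 popcount=2 -> skip
r=49=110001 popcount=3 -> KEEP
r=50=110010 popcount=3 -> KEEP
r=51=110011 popcount=4 -> skip
r=52=110100 popcount=3 -> KEEP
r=53=110101 popcount=4 -> skip
r=54=110110 popcount=4 -> skip
r=55=110111 popcount=5 -> skip
r=56=111000 popcount=3 -> KEEP
r=57=111001 popcount=4 -> skip
r=58=111010 popcount=4 -> skip
r=59=111011 popcount=5 -> skip
r=60=111100 popcount=4 -> skip
r=61=111101 popcount=5 -> skip
r=62=111110 popcount=5 -> skip
r=63=111111 popcount=6 -> skip
r=64=1000000 popcount=1 -> skip
r=65=1000001 popcount=2 -> skip
r=66=1000010 popcount=2 -> skip
r=67=1000011 popcount=3 -> KEEP
r=68=1000100 popcount=2 -> skip
r=69=1000101 popcount=3 -> KEEP
r=70=1000110 popcount=3 -> KEEP
r=71=1000111 popcount=4 -> skip
r=72=1001000 popcount=2 -> skip
r=73=1001001 popcount=3 -> KEEP
r=74=1001010 popcount=3 -> KEEP
r=75=1001011 popcount=4 -> skip
r=76=1001100 popcount=3 -> KEEP
r=77=1001101 popcount=4 -> skip
r=78=1001110 popcount=4 -> skip
r=79=1001111 popcount=5 -> skip
r=80=1010000 popcount=2 -> skip
r=81=1010001 popcount=3 -> KEEP
r=82=1010010 popcount=3 -> KEEP
r=83=1010011 popcount=4 -> skip
r=84=1010100 popcount=3 -> KEEP
Kept rows: 49 50 52 56 67 69 70 73 74 76 81 82 84

Answer: 49 50 52 56 67 69 70 73 74 76 81 82 84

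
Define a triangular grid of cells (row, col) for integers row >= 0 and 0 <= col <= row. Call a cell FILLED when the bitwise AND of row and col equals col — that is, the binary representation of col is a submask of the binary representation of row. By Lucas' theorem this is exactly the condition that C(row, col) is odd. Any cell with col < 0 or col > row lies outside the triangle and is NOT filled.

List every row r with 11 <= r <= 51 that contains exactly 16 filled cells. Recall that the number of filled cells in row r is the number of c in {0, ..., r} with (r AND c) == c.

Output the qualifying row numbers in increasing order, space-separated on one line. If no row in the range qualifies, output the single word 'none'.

Answer: 15 23 27 29 30 39 43 45 46 51

Derivation:
Row r has 2^popcount(r) filled cells, so we need popcount(r) = log2(16) = 4.
Scan r = 11..51 and keep those with exactly 4 one-bits:
r=11=1011 popcount=3 -> skip
r=12=1100 popcount=2 -> skip
r=13=1101 popcount=3 -> skip
r=14=1110 popcount=3 -> skip
r=15=1111 popcount=4 -> KEEP
r=16=10000 popcount=1 -> skip
r=17=10001 popcount=2 -> skip
r=18=10010 popcount=2 -> skip
r=19=10011 popcount=3 -> skip
r=20=10100 popcount=2 -> skip
r=21=10101 popcount=3 -> skip
r=22=10110 popcount=3 -> skip
r=23=10111 popcount=4 -> KEEP
r=24=11000 popcount=2 -> skip
r=25=11001 popcount=3 -> skip
r=26=11010 popcount=3 -> skip
r=27=11011 popcount=4 -> KEEP
r=28=11100 popcount=3 -> skip
r=29=11101 popcount=4 -> KEEP
r=30=11110 popcount=4 -> KEEP
r=31=11111 popcount=5 -> skip
r=32=100000 popcount=1 -> skip
r=33=100001 popcount=2 -> skip
r=34=100010 popcount=2 -> skip
r=35=100011 popcount=3 -> skip
r=36=100100 popcount=2 -> skip
r=37=100101 popcount=3 -> skip
r=38=100110 popcount=3 -> skip
r=39=100111 popcount=4 -> KEEP
r=40=101000 popcount=2 -> skip
r=41=101001 popcount=3 -> skip
r=42=101010 popcount=3 -> skip
r=43=101011 popcount=4 -> KEEP
r=44=101100 popcount=3 -> skip
r=45=101101 popcount=4 -> KEEP
r=46=101110 popcount=4 -> KEEP
r=47=101111 popcount=5 -> skip
r=48=110000 popcount=2 -> skip
r=49=110001 popcount=3 -> skip
r=50=110010 popcount=3 -> skip
r=51=110011 popcount=4 -> KEEP
Kept rows: 15 23 27 29 30 39 43 45 46 51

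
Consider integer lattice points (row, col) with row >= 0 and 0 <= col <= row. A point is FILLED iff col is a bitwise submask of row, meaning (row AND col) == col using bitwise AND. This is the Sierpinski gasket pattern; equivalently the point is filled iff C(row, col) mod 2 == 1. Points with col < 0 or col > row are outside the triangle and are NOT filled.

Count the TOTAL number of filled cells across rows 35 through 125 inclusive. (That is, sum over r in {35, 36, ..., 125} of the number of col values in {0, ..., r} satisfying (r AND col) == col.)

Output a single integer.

Answer: 1742

Derivation:
r35=100011 pc3: +8 =8
r36=100100 pc2: +4 =12
r37=100101 pc3: +8 =20
r38=100110 pc3: +8 =28
r39=100111 pc4: +16 =44
r40=101000 pc2: +4 =48
r41=101001 pc3: +8 =56
r42=101010 pc3: +8 =64
r43=101011 pc4: +16 =80
r44=101100 pc3: +8 =88
r45=101101 pc4: +16 =104
r46=101110 pc4: +16 =120
r47=101111 pc5: +32 =152
r48=110000 pc2: +4 =156
r49=110001 pc3: +8 =164
r50=110010 pc3: +8 =172
r51=110011 pc4: +16 =188
r52=110100 pc3: +8 =196
r53=110101 pc4: +16 =212
r54=110110 pc4: +16 =228
r55=110111 pc5: +32 =260
r56=111000 pc3: +8 =268
r57=111001 pc4: +16 =284
r58=111010 pc4: +16 =300
r59=111011 pc5: +32 =332
r60=111100 pc4: +16 =348
r61=111101 pc5: +32 =380
r62=111110 pc5: +32 =412
r63=111111 pc6: +64 =476
r64=1000000 pc1: +2 =478
r65=1000001 pc2: +4 =482
r66=1000010 pc2: +4 =486
r67=1000011 pc3: +8 =494
r68=1000100 pc2: +4 =498
r69=1000101 pc3: +8 =506
r70=1000110 pc3: +8 =514
r71=1000111 pc4: +16 =530
r72=1001000 pc2: +4 =534
r73=1001001 pc3: +8 =542
r74=1001010 pc3: +8 =550
r75=1001011 pc4: +16 =566
r76=1001100 pc3: +8 =574
r77=1001101 pc4: +16 =590
r78=1001110 pc4: +16 =606
r79=1001111 pc5: +32 =638
r80=1010000 pc2: +4 =642
r81=1010001 pc3: +8 =650
r82=1010010 pc3: +8 =658
r83=1010011 pc4: +16 =674
r84=1010100 pc3: +8 =682
r85=1010101 pc4: +16 =698
r86=1010110 pc4: +16 =714
r87=1010111 pc5: +32 =746
r88=1011000 pc3: +8 =754
r89=1011001 pc4: +16 =770
r90=1011010 pc4: +16 =786
r91=1011011 pc5: +32 =818
r92=1011100 pc4: +16 =834
r93=1011101 pc5: +32 =866
r94=1011110 pc5: +32 =898
r95=1011111 pc6: +64 =962
r96=1100000 pc2: +4 =966
r97=1100001 pc3: +8 =974
r98=1100010 pc3: +8 =982
r99=1100011 pc4: +16 =998
r100=1100100 pc3: +8 =1006
r101=1100101 pc4: +16 =1022
r102=1100110 pc4: +16 =1038
r103=1100111 pc5: +32 =1070
r104=1101000 pc3: +8 =1078
r105=1101001 pc4: +16 =1094
r106=1101010 pc4: +16 =1110
r107=1101011 pc5: +32 =1142
r108=1101100 pc4: +16 =1158
r109=1101101 pc5: +32 =1190
r110=1101110 pc5: +32 =1222
r111=1101111 pc6: +64 =1286
r112=1110000 pc3: +8 =1294
r113=1110001 pc4: +16 =1310
r114=1110010 pc4: +16 =1326
r115=1110011 pc5: +32 =1358
r116=1110100 pc4: +16 =1374
r117=1110101 pc5: +32 =1406
r118=1110110 pc5: +32 =1438
r119=1110111 pc6: +64 =1502
r120=1111000 pc4: +16 =1518
r121=1111001 pc5: +32 =1550
r122=1111010 pc5: +32 =1582
r123=1111011 pc6: +64 =1646
r124=1111100 pc5: +32 =1678
r125=1111101 pc6: +64 =1742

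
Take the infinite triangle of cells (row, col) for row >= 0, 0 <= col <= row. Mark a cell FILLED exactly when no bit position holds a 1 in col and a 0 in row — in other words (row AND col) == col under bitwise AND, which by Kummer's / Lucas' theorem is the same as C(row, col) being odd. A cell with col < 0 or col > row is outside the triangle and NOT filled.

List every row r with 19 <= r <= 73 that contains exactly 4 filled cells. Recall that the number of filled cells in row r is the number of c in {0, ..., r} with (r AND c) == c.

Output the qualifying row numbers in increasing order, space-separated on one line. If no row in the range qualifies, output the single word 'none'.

Row r has 2^popcount(r) filled cells, so we need popcount(r) = log2(4) = 2.
Scan r = 19..73 and keep those with exactly 2 one-bits:
r=19=10011 popcount=3 -> skip
r=20=10100 popcount=2 -> KEEP
r=21=10101 popcount=3 -> skip
r=22=10110 popcount=3 -> skip
r=23=10111 popcount=4 -> skip
r=24=11000 popcount=2 -> KEEP
r=25=11001 popcount=3 -> skip
r=26=11010 popcount=3 -> skip
r=27=11011 popcount=4 -> skip
r=28=11100 popcount=3 -> skip
r=29=11101 popcount=4 -> skip
r=30=11110 popcount=4 -> skip
r=31=11111 popcount=5 -> skip
r=32=100000 popcount=1 -> skip
r=33=100001 popcount=2 -> KEEP
r=34=100010 popcount=2 -> KEEP
r=35=100011 popcount=3 -> skip
r=36=100100 popcount=2 -> KEEP
r=37=100101 popcount=3 -> skip
r=38=100110 popcount=3 -> skip
r=39=100111 popcount=4 -> skip
r=40=101000 popcount=2 -> KEEP
r=41=101001 popcount=3 -> skip
r=42=101010 popcount=3 -> skip
r=43=101011 popcount=4 -> skip
r=44=101100 popcount=3 -> skip
r=45=101101 popcount=4 -> skip
r=46=101110 popcount=4 -> skip
r=47=101111 popcount=5 -> skip
r=48=110000 popcount=2 -> KEEP
r=49=110001 popcount=3 -> skip
r=50=110010 popcount=3 -> skip
r=51=110011 popcount=4 -> skip
r=52=110100 popcount=3 -> skip
r=53=110101 popcount=4 -> skip
r=54=110110 popcount=4 -> skip
r=55=110111 popcount=5 -> skip
r=56=111000 popcount=3 -> skip
r=57=111001 popcount=4 -> skip
r=58=111010 popcount=4 -> skip
r=59=111011 popcount=5 -> skip
r=60=111100 popcount=4 -> skip
r=61=111101 popcount=5 -> skip
r=62=111110 popcount=5 -> skip
r=63=111111 popcount=6 -> skip
r=64=1000000 popcount=1 -> skip
r=65=1000001 popcount=2 -> KEEP
r=66=1000010 popcount=2 -> KEEP
r=67=1000011 popcount=3 -> skip
r=68=1000100 popcount=2 -> KEEP
r=69=1000101 popcount=3 -> skip
r=70=1000110 popcount=3 -> skip
r=71=1000111 popcount=4 -> skip
r=72=1001000 popcount=2 -> KEEP
r=73=1001001 popcount=3 -> skip
Kept rows: 20 24 33 34 36 40 48 65 66 68 72

Answer: 20 24 33 34 36 40 48 65 66 68 72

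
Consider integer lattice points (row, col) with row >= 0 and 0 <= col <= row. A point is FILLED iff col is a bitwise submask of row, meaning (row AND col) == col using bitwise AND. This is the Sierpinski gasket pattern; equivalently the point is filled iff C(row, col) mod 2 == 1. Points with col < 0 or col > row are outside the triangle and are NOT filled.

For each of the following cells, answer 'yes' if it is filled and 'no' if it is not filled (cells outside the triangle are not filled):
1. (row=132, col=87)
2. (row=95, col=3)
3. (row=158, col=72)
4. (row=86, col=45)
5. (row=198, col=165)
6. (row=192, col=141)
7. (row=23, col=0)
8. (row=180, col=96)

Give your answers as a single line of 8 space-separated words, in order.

(132,87): row=0b10000100, col=0b1010111, row AND col = 0b100 = 4; 4 != 87 -> empty
(95,3): row=0b1011111, col=0b11, row AND col = 0b11 = 3; 3 == 3 -> filled
(158,72): row=0b10011110, col=0b1001000, row AND col = 0b1000 = 8; 8 != 72 -> empty
(86,45): row=0b1010110, col=0b101101, row AND col = 0b100 = 4; 4 != 45 -> empty
(198,165): row=0b11000110, col=0b10100101, row AND col = 0b10000100 = 132; 132 != 165 -> empty
(192,141): row=0b11000000, col=0b10001101, row AND col = 0b10000000 = 128; 128 != 141 -> empty
(23,0): row=0b10111, col=0b0, row AND col = 0b0 = 0; 0 == 0 -> filled
(180,96): row=0b10110100, col=0b1100000, row AND col = 0b100000 = 32; 32 != 96 -> empty

Answer: no yes no no no no yes no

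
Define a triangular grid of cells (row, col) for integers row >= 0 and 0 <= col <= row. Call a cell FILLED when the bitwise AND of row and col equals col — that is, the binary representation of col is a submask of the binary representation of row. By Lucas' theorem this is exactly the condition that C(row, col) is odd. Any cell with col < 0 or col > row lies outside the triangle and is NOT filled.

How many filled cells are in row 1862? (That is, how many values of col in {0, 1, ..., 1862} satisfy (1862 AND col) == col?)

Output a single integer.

1862 in binary = 11101000110
popcount(1862) = number of 1-bits in 11101000110 = 6
A col c satisfies (1862 AND c) == c iff every set bit of c is also set in 1862; each of the 6 set bits of 1862 can independently be on or off in c.
count = 2^6 = 64

Answer: 64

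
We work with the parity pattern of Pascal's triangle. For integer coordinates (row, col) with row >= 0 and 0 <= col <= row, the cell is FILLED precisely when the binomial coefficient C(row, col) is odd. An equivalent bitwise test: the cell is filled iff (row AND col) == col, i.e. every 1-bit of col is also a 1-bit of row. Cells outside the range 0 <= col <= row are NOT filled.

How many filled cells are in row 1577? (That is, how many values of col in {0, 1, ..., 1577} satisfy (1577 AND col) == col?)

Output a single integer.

1577 in binary = 11000101001
popcount(1577) = number of 1-bits in 11000101001 = 5
A col c satisfies (1577 AND c) == c iff every set bit of c is also set in 1577; each of the 5 set bits of 1577 can independently be on or off in c.
count = 2^5 = 32

Answer: 32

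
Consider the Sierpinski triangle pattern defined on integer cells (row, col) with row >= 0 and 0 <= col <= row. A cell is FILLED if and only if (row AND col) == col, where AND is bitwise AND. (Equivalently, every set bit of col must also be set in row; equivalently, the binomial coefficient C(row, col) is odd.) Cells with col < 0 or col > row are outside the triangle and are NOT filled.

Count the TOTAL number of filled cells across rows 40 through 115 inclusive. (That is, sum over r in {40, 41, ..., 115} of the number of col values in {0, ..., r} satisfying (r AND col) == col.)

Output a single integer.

r40=101000 pc2: +4 =4
r41=101001 pc3: +8 =12
r42=101010 pc3: +8 =20
r43=101011 pc4: +16 =36
r44=101100 pc3: +8 =44
r45=101101 pc4: +16 =60
r46=101110 pc4: +16 =76
r47=101111 pc5: +32 =108
r48=110000 pc2: +4 =112
r49=110001 pc3: +8 =120
r50=110010 pc3: +8 =128
r51=110011 pc4: +16 =144
r52=110100 pc3: +8 =152
r53=110101 pc4: +16 =168
r54=110110 pc4: +16 =184
r55=110111 pc5: +32 =216
r56=111000 pc3: +8 =224
r57=111001 pc4: +16 =240
r58=111010 pc4: +16 =256
r59=111011 pc5: +32 =288
r60=111100 pc4: +16 =304
r61=111101 pc5: +32 =336
r62=111110 pc5: +32 =368
r63=111111 pc6: +64 =432
r64=1000000 pc1: +2 =434
r65=1000001 pc2: +4 =438
r66=1000010 pc2: +4 =442
r67=1000011 pc3: +8 =450
r68=1000100 pc2: +4 =454
r69=1000101 pc3: +8 =462
r70=1000110 pc3: +8 =470
r71=1000111 pc4: +16 =486
r72=1001000 pc2: +4 =490
r73=1001001 pc3: +8 =498
r74=1001010 pc3: +8 =506
r75=1001011 pc4: +16 =522
r76=1001100 pc3: +8 =530
r77=1001101 pc4: +16 =546
r78=1001110 pc4: +16 =562
r79=1001111 pc5: +32 =594
r80=1010000 pc2: +4 =598
r81=1010001 pc3: +8 =606
r82=1010010 pc3: +8 =614
r83=1010011 pc4: +16 =630
r84=1010100 pc3: +8 =638
r85=1010101 pc4: +16 =654
r86=1010110 pc4: +16 =670
r87=1010111 pc5: +32 =702
r88=1011000 pc3: +8 =710
r89=1011001 pc4: +16 =726
r90=1011010 pc4: +16 =742
r91=1011011 pc5: +32 =774
r92=1011100 pc4: +16 =790
r93=1011101 pc5: +32 =822
r94=1011110 pc5: +32 =854
r95=1011111 pc6: +64 =918
r96=1100000 pc2: +4 =922
r97=1100001 pc3: +8 =930
r98=1100010 pc3: +8 =938
r99=1100011 pc4: +16 =954
r100=1100100 pc3: +8 =962
r101=1100101 pc4: +16 =978
r102=1100110 pc4: +16 =994
r103=1100111 pc5: +32 =1026
r104=1101000 pc3: +8 =1034
r105=1101001 pc4: +16 =1050
r106=1101010 pc4: +16 =1066
r107=1101011 pc5: +32 =1098
r108=1101100 pc4: +16 =1114
r109=1101101 pc5: +32 =1146
r110=1101110 pc5: +32 =1178
r111=1101111 pc6: +64 =1242
r112=1110000 pc3: +8 =1250
r113=1110001 pc4: +16 =1266
r114=1110010 pc4: +16 =1282
r115=1110011 pc5: +32 =1314

Answer: 1314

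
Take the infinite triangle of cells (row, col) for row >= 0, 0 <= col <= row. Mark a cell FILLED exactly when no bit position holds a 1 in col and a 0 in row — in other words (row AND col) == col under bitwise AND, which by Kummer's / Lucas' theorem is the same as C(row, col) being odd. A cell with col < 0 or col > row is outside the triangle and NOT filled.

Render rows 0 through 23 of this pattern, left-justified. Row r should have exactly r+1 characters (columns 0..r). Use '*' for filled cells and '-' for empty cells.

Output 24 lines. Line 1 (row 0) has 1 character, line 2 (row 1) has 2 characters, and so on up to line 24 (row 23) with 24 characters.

r0=0: *
r1=1: **
r2=10: *-*
r3=11: ****
r4=100: *---*
r5=101: **--**
r6=110: *-*-*-*
r7=111: ********
r8=1000: *-------*
r9=1001: **------**
r10=1010: *-*-----*-*
r11=1011: ****----****
r12=1100: *---*---*---*
r13=1101: **--**--**--**
r14=1110: *-*-*-*-*-*-*-*
r15=1111: ****************
r16=10000: *---------------*
r17=10001: **--------------**
r18=10010: *-*-------------*-*
r19=10011: ****------------****
r20=10100: *---*-----------*---*
r21=10101: **--**----------**--**
r22=10110: *-*-*-*---------*-*-*-*
r23=10111: ********--------********

Answer: *
**
*-*
****
*---*
**--**
*-*-*-*
********
*-------*
**------**
*-*-----*-*
****----****
*---*---*---*
**--**--**--**
*-*-*-*-*-*-*-*
****************
*---------------*
**--------------**
*-*-------------*-*
****------------****
*---*-----------*---*
**--**----------**--**
*-*-*-*---------*-*-*-*
********--------********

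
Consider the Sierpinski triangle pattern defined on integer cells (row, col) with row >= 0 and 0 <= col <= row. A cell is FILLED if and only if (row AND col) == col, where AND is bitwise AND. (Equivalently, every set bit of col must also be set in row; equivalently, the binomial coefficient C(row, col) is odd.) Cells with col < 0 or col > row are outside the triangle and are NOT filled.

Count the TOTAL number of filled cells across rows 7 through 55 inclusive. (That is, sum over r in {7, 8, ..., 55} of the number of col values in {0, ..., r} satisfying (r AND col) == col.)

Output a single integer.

Answer: 494

Derivation:
r7=111 pc3: +8 =8
r8=1000 pc1: +2 =10
r9=1001 pc2: +4 =14
r10=1010 pc2: +4 =18
r11=1011 pc3: +8 =26
r12=1100 pc2: +4 =30
r13=1101 pc3: +8 =38
r14=1110 pc3: +8 =46
r15=1111 pc4: +16 =62
r16=10000 pc1: +2 =64
r17=10001 pc2: +4 =68
r18=10010 pc2: +4 =72
r19=10011 pc3: +8 =80
r20=10100 pc2: +4 =84
r21=10101 pc3: +8 =92
r22=10110 pc3: +8 =100
r23=10111 pc4: +16 =116
r24=11000 pc2: +4 =120
r25=11001 pc3: +8 =128
r26=11010 pc3: +8 =136
r27=11011 pc4: +16 =152
r28=11100 pc3: +8 =160
r29=11101 pc4: +16 =176
r30=11110 pc4: +16 =192
r31=11111 pc5: +32 =224
r32=100000 pc1: +2 =226
r33=100001 pc2: +4 =230
r34=100010 pc2: +4 =234
r35=100011 pc3: +8 =242
r36=100100 pc2: +4 =246
r37=100101 pc3: +8 =254
r38=100110 pc3: +8 =262
r39=100111 pc4: +16 =278
r40=101000 pc2: +4 =282
r41=101001 pc3: +8 =290
r42=101010 pc3: +8 =298
r43=101011 pc4: +16 =314
r44=101100 pc3: +8 =322
r45=101101 pc4: +16 =338
r46=101110 pc4: +16 =354
r47=101111 pc5: +32 =386
r48=110000 pc2: +4 =390
r49=110001 pc3: +8 =398
r50=110010 pc3: +8 =406
r51=110011 pc4: +16 =422
r52=110100 pc3: +8 =430
r53=110101 pc4: +16 =446
r54=110110 pc4: +16 =462
r55=110111 pc5: +32 =494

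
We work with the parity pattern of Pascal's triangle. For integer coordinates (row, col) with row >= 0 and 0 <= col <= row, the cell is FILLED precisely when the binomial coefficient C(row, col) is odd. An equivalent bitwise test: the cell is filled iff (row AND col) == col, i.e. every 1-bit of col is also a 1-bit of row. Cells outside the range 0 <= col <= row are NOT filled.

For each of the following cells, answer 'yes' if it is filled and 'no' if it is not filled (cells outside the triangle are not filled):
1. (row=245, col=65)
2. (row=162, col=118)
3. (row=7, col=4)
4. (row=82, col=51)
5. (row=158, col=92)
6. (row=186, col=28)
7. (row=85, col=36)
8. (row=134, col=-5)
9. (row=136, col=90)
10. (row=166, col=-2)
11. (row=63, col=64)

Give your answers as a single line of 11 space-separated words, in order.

(245,65): row=0b11110101, col=0b1000001, row AND col = 0b1000001 = 65; 65 == 65 -> filled
(162,118): row=0b10100010, col=0b1110110, row AND col = 0b100010 = 34; 34 != 118 -> empty
(7,4): row=0b111, col=0b100, row AND col = 0b100 = 4; 4 == 4 -> filled
(82,51): row=0b1010010, col=0b110011, row AND col = 0b10010 = 18; 18 != 51 -> empty
(158,92): row=0b10011110, col=0b1011100, row AND col = 0b11100 = 28; 28 != 92 -> empty
(186,28): row=0b10111010, col=0b11100, row AND col = 0b11000 = 24; 24 != 28 -> empty
(85,36): row=0b1010101, col=0b100100, row AND col = 0b100 = 4; 4 != 36 -> empty
(134,-5): col outside [0, 134] -> not filled
(136,90): row=0b10001000, col=0b1011010, row AND col = 0b1000 = 8; 8 != 90 -> empty
(166,-2): col outside [0, 166] -> not filled
(63,64): col outside [0, 63] -> not filled

Answer: yes no yes no no no no no no no no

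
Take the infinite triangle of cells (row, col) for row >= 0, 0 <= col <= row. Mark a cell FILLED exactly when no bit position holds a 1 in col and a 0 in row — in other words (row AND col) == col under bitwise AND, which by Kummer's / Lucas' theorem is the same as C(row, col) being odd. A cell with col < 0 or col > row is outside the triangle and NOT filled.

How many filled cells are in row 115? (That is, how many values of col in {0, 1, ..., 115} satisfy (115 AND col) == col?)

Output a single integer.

Answer: 32

Derivation:
115 in binary = 1110011
popcount(115) = number of 1-bits in 1110011 = 5
A col c satisfies (115 AND c) == c iff every set bit of c is also set in 115; each of the 5 set bits of 115 can independently be on or off in c.
count = 2^5 = 32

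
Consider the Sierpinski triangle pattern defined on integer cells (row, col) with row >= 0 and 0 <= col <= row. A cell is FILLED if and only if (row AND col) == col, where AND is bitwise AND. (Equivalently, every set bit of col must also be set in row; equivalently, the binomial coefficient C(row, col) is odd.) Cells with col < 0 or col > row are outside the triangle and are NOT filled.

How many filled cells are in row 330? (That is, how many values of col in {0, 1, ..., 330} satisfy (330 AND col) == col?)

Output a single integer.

Answer: 16

Derivation:
330 in binary = 101001010
popcount(330) = number of 1-bits in 101001010 = 4
A col c satisfies (330 AND c) == c iff every set bit of c is also set in 330; each of the 4 set bits of 330 can independently be on or off in c.
count = 2^4 = 16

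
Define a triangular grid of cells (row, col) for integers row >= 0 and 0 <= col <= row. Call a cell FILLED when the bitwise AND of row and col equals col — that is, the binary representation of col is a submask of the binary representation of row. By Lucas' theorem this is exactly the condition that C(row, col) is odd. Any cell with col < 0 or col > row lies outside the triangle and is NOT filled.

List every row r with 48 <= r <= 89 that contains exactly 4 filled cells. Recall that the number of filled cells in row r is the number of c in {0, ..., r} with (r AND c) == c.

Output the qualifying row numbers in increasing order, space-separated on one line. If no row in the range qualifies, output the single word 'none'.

Answer: 48 65 66 68 72 80

Derivation:
Row r has 2^popcount(r) filled cells, so we need popcount(r) = log2(4) = 2.
Scan r = 48..89 and keep those with exactly 2 one-bits:
r=48=110000 popcount=2 -> KEEP
r=49=110001 popcount=3 -> skip
r=50=110010 popcount=3 -> skip
r=51=110011 popcount=4 -> skip
r=52=110100 popcount=3 -> skip
r=53=110101 popcount=4 -> skip
r=54=110110 popcount=4 -> skip
r=55=110111 popcount=5 -> skip
r=56=111000 popcount=3 -> skip
r=57=111001 popcount=4 -> skip
r=58=111010 popcount=4 -> skip
r=59=111011 popcount=5 -> skip
r=60=111100 popcount=4 -> skip
r=61=111101 popcount=5 -> skip
r=62=111110 popcount=5 -> skip
r=63=111111 popcount=6 -> skip
r=64=1000000 popcount=1 -> skip
r=65=1000001 popcount=2 -> KEEP
r=66=1000010 popcount=2 -> KEEP
r=67=1000011 popcount=3 -> skip
r=68=1000100 popcount=2 -> KEEP
r=69=1000101 popcount=3 -> skip
r=70=1000110 popcount=3 -> skip
r=71=1000111 popcount=4 -> skip
r=72=1001000 popcount=2 -> KEEP
r=73=1001001 popcount=3 -> skip
r=74=1001010 popcount=3 -> skip
r=75=1001011 popcount=4 -> skip
r=76=1001100 popcount=3 -> skip
r=77=1001101 popcount=4 -> skip
r=78=1001110 popcount=4 -> skip
r=79=1001111 popcount=5 -> skip
r=80=1010000 popcount=2 -> KEEP
r=81=1010001 popcount=3 -> skip
r=82=1010010 popcount=3 -> skip
r=83=1010011 popcount=4 -> skip
r=84=1010100 popcount=3 -> skip
r=85=1010101 popcount=4 -> skip
r=86=1010110 popcount=4 -> skip
r=87=1010111 popcount=5 -> skip
r=88=1011000 popcount=3 -> skip
r=89=1011001 popcount=4 -> skip
Kept rows: 48 65 66 68 72 80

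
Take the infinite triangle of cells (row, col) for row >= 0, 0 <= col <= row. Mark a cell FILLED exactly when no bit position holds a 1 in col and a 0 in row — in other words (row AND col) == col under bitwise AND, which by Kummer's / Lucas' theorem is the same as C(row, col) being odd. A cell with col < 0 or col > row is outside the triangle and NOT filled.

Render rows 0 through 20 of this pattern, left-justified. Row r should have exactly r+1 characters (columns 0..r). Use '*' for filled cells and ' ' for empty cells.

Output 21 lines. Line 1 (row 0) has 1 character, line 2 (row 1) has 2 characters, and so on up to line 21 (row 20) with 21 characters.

Answer: *
**
* *
****
*   *
**  **
* * * *
********
*       *
**      **
* *     * *
****    ****
*   *   *   *
**  **  **  **
* * * * * * * *
****************
*               *
**              **
* *             * *
****            ****
*   *           *   *

Derivation:
r0=0: *
r1=1: **
r2=10: * *
r3=11: ****
r4=100: *   *
r5=101: **  **
r6=110: * * * *
r7=111: ********
r8=1000: *       *
r9=1001: **      **
r10=1010: * *     * *
r11=1011: ****    ****
r12=1100: *   *   *   *
r13=1101: **  **  **  **
r14=1110: * * * * * * * *
r15=1111: ****************
r16=10000: *               *
r17=10001: **              **
r18=10010: * *             * *
r19=10011: ****            ****
r20=10100: *   *           *   *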